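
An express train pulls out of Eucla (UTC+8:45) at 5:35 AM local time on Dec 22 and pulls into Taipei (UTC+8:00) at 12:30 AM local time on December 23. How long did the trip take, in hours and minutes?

19 hours 40 minutes

Departure in UTC: 5:35 AM − 8:45 = 8:50 PM on Dec 21.
Arrival in UTC: 12:30 AM − 8:00 = 4:30 PM on Dec 22.
Elapsed = 4:30 PM − 8:50 PM (+1 day) = 19 hours 40 minutes.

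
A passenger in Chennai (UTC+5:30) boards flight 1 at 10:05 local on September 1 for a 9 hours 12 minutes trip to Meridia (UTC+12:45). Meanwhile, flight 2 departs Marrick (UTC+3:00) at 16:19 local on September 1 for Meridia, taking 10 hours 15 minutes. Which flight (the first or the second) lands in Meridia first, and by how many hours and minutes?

Flight 1 in UTC: 10:05 − 5:30 = 04:35 on Sep 1.
+9 hours 12 minutes → arrive 13:47 UTC on Sep 1.
Flight 2 in UTC: 16:19 − 3:00 = 13:19 on Sep 1.
+10 hours and 15 minutes → arrive 23:34 UTC on Sep 1.
Flight 1 lands earlier by 9 hours 47 minutes.

the first, by 9 hours 47 minutes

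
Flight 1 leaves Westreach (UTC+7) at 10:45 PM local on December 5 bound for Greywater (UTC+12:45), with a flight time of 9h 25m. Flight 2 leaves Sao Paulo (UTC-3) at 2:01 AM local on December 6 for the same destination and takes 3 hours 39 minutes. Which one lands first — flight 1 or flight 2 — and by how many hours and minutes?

the first, by 7 hours 30 minutes

Flight 1 in UTC: 10:45 PM − 7:00 = 3:45 PM on Dec 5.
+9 hours and 25 minutes → arrive 1:10 AM UTC on Dec 6.
Flight 2 in UTC: 2:01 AM + 3:00 = 5:01 AM on Dec 6.
+3 hours and 39 minutes → arrive 8:40 AM UTC on Dec 6.
Flight 1 lands earlier by 7 hours 30 minutes.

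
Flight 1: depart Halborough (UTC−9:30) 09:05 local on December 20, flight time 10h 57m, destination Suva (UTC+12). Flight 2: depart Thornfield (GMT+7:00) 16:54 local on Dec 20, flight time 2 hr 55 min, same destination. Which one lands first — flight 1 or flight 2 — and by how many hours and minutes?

the second, by 16 hours 43 minutes

Flight 1 in UTC: 09:05 + 9:30 = 18:35 on Dec 20.
+10 hours and 57 minutes → arrive 05:32 UTC on Dec 21.
Flight 2 in UTC: 16:54 − 7:00 = 09:54 on Dec 20.
+2 hours 55 minutes → arrive 12:49 UTC on Dec 20.
Flight 2 lands earlier by 16 hours 43 minutes.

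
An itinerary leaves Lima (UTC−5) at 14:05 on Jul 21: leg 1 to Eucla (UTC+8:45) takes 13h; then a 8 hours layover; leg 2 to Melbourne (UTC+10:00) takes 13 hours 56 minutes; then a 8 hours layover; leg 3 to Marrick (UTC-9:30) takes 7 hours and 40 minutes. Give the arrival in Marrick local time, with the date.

12:11 on Jul 23

Convert departure to UTC: 14:05 + 5:00 = 19:05 UTC on Jul 21.
Add 13 hours leg 1 → 08:05 UTC (Jul 22).
Add 8 hours layover in Eucla → 16:05 UTC.
Add 13 hours 56 minutes leg 2 → 06:01 UTC (Jul 23).
Add 8 hours layover in Melbourne → 14:01 UTC.
Add 7 hours 40 minutes leg 3 → 21:41 UTC.
Marrick is UTC−9:30, so local arrival = 21:41 − 9:30 = 12:11 on Jul 23.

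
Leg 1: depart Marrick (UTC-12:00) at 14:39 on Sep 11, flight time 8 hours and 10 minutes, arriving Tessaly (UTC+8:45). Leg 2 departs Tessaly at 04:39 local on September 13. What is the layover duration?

9 hours 5 minutes

Convert departure to UTC: 14:39 + 12:00 = 02:39 UTC on Sep 12.
Add 8 hours and 10 minutes flight time → 10:49 UTC.
Tessaly is UTC+8:45, so local arrival = 10:49 + 8:45 = 19:34 on Sep 12.
Layover = 04:39 − 19:34 (+1 day) = 9 hours 5 minutes.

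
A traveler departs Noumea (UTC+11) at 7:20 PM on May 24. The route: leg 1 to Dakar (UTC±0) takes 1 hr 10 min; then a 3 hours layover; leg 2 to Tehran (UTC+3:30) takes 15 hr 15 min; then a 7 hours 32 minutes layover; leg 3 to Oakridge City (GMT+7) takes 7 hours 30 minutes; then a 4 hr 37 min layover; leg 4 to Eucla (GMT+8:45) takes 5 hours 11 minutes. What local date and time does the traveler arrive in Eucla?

Convert departure to UTC: 7:20 PM − 11:00 = 8:20 AM UTC on May 24.
Add 1 hour 10 minutes leg 1 → 9:30 AM UTC.
Add 3 hours layover in Dakar → 12:30 PM UTC.
Add 15 hours 15 minutes leg 2 → 3:45 AM UTC (May 25).
Add 7 hours 32 minutes layover in Tehran → 11:17 AM UTC.
Add 7 hours 30 minutes leg 3 → 6:47 PM UTC.
Add 4 hours and 37 minutes layover in Oakridge City → 11:24 PM UTC.
Add 5 hours and 11 minutes leg 4 → 4:35 AM UTC (May 26).
Eucla is UTC+8:45, so local arrival = 4:35 AM + 8:45 = 1:20 PM on May 26.

1:20 PM on May 26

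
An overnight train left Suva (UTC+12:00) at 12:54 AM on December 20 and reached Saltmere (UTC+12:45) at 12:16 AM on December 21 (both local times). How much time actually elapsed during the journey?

22 hours 37 minutes

Departure in UTC: 12:54 AM − 12:00 = 12:54 PM on Dec 19.
Arrival in UTC: 12:16 AM − 12:45 = 11:31 AM on Dec 20.
Elapsed = 11:31 AM − 12:54 PM (+1 day) = 22 hours 37 minutes.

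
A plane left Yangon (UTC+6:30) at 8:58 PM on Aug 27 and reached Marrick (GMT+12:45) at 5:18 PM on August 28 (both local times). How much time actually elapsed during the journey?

Departure in UTC: 8:58 PM − 6:30 = 2:28 PM on Aug 27.
Arrival in UTC: 5:18 PM − 12:45 = 4:33 AM on Aug 28.
Elapsed = 4:33 AM − 2:28 PM (+1 day) = 14 hours 5 minutes.

14 hours 5 minutes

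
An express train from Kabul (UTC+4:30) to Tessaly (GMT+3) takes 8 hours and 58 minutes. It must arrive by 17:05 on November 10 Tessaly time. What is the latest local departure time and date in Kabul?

09:37 on Nov 10

Target arrival in UTC: 17:05 − 3:00 = 14:05 on Nov 10.
Subtract 8 hours and 58 minutes → departure 05:07 UTC on Nov 10.
Kabul is UTC+4:30: 05:07 + 4:30 = 09:37 on Nov 10.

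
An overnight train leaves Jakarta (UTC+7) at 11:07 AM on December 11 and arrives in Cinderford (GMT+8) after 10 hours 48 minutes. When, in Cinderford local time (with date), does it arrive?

Cinderford is 1:00 ahead of Jakarta.
After 10 hours and 48 minutes it is 9:55 PM in Jakarta.
Shift by the zone difference: 9:55 PM + 1:00 = 10:55 PM on Dec 11 in Cinderford.

10:55 PM on Dec 11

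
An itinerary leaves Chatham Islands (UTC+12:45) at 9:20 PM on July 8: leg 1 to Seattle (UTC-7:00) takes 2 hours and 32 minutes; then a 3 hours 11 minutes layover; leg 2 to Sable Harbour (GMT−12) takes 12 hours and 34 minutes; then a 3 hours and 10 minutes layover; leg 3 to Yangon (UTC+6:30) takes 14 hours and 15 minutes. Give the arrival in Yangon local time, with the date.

2:47 AM on Jul 10

Convert departure to UTC: 9:20 PM − 12:45 = 8:35 AM UTC on Jul 8.
Add 2 hours 32 minutes leg 1 → 11:07 AM UTC.
Add 3 hours and 11 minutes layover in Seattle → 2:18 PM UTC.
Add 12 hours and 34 minutes leg 2 → 2:52 AM UTC (Jul 9).
Add 3 hours 10 minutes layover in Sable Harbour → 6:02 AM UTC.
Add 14 hours and 15 minutes leg 3 → 8:17 PM UTC.
Yangon is UTC+6:30, so local arrival = 8:17 PM + 6:30 = 2:47 AM on Jul 10.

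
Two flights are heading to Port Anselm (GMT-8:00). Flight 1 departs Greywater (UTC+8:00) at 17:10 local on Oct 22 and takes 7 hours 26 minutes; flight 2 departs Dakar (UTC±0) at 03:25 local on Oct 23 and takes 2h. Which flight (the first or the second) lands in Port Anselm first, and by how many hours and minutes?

the first, by 12 hours 49 minutes

Flight 1 in UTC: 17:10 − 8:00 = 09:10 on Oct 22.
+7 hours and 26 minutes → arrive 16:36 UTC on Oct 22.
Flight 2 departs at 03:25 UTC (Oct 23).
+2 hours → arrive 05:25 UTC on Oct 23.
Flight 1 lands earlier by 12 hours 49 minutes.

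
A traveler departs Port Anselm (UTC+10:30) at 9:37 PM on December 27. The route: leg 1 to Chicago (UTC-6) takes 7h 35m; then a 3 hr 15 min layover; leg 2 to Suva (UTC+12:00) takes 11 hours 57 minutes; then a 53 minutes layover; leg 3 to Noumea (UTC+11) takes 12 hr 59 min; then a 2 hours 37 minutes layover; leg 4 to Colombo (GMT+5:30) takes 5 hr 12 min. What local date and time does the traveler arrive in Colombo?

Convert departure to UTC: 9:37 PM − 10:30 = 11:07 AM UTC on Dec 27.
Add 7 hours and 35 minutes leg 1 → 6:42 PM UTC.
Add 3 hours and 15 minutes layover in Chicago → 9:57 PM UTC.
Add 11 hours and 57 minutes leg 2 → 9:54 AM UTC (Dec 28).
Add 53 minutes layover in Suva → 10:47 AM UTC.
Add 12 hours and 59 minutes leg 3 → 11:46 PM UTC.
Add 2 hours 37 minutes layover in Noumea → 2:23 AM UTC (Dec 29).
Add 5 hours 12 minutes leg 4 → 7:35 AM UTC.
Colombo is UTC+5:30, so local arrival = 7:35 AM + 5:30 = 1:05 PM on Dec 29.

1:05 PM on Dec 29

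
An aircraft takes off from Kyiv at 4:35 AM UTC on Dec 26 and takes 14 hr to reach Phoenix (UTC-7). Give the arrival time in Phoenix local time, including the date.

Departure is given in UTC: 4:35 AM on Dec 26.
Add 14 hours → 6:35 PM UTC.
Phoenix is UTC−7:00: 6:35 PM − 7:00 = 11:35 AM on Dec 26.

11:35 AM on December 26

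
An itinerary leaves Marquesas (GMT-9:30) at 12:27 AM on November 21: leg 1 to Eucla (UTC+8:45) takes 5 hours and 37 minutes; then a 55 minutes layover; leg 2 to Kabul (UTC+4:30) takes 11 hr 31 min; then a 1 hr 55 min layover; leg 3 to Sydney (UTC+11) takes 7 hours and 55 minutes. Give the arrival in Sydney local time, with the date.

12:50 AM on November 23

Convert departure to UTC: 12:27 AM + 9:30 = 9:57 AM UTC on Nov 21.
Add 5 hours and 37 minutes leg 1 → 3:34 PM UTC.
Add 55 minutes layover in Eucla → 4:29 PM UTC.
Add 11 hours and 31 minutes leg 2 → 4:00 AM UTC (Nov 22).
Add 1 hour 55 minutes layover in Kabul → 5:55 AM UTC.
Add 7 hours 55 minutes leg 3 → 1:50 PM UTC.
Sydney is UTC+11:00, so local arrival = 1:50 PM + 11:00 = 12:50 AM on Nov 23.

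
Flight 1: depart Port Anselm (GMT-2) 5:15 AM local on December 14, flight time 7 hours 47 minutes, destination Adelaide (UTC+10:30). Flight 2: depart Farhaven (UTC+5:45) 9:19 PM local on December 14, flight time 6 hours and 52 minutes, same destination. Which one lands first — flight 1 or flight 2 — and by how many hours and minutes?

the first, by 7 hours 24 minutes

Flight 1 in UTC: 5:15 AM + 2:00 = 7:15 AM on Dec 14.
+7 hours 47 minutes → arrive 3:02 PM UTC on Dec 14.
Flight 2 in UTC: 9:19 PM − 5:45 = 3:34 PM on Dec 14.
+6 hours and 52 minutes → arrive 10:26 PM UTC on Dec 14.
Flight 1 lands earlier by 7 hours 24 minutes.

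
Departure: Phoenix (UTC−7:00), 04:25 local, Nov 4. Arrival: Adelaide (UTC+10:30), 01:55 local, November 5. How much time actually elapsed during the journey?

4 hours

Departure in UTC: 04:25 + 7:00 = 11:25 on Nov 4.
Arrival in UTC: 01:55 − 10:30 = 15:25 on Nov 4.
Elapsed = 15:25 − 11:25 = 4 hours.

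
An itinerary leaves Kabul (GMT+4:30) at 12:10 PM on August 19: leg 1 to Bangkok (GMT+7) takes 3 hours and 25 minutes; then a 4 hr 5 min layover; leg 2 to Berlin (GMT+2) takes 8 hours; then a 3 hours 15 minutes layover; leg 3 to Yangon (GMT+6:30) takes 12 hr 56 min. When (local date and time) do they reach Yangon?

9:51 PM on Aug 20

Convert departure to UTC: 12:10 PM − 4:30 = 7:40 AM UTC on Aug 19.
Add 3 hours 25 minutes leg 1 → 11:05 AM UTC.
Add 4 hours 5 minutes layover in Bangkok → 3:10 PM UTC.
Add 8 hours leg 2 → 11:10 PM UTC.
Add 3 hours 15 minutes layover in Berlin → 2:25 AM UTC (Aug 20).
Add 12 hours and 56 minutes leg 3 → 3:21 PM UTC.
Yangon is UTC+6:30, so local arrival = 3:21 PM + 6:30 = 9:51 PM on Aug 20.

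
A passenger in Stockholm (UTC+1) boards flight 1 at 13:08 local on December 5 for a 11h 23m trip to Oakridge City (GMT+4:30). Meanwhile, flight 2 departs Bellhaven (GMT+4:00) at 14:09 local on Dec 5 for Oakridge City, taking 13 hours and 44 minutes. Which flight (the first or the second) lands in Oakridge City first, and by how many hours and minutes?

the first, by 22 minutes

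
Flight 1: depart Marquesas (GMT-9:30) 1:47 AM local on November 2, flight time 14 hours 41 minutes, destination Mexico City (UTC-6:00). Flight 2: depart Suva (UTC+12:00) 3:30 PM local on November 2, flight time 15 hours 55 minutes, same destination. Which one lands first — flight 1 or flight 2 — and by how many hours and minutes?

Flight 1 in UTC: 1:47 AM + 9:30 = 11:17 AM on Nov 2.
+14 hours and 41 minutes → arrive 1:58 AM UTC on Nov 3.
Flight 2 in UTC: 3:30 PM − 12:00 = 3:30 AM on Nov 2.
+15 hours 55 minutes → arrive 7:25 PM UTC on Nov 2.
Flight 2 lands earlier by 6 hours 33 minutes.

the second, by 6 hours 33 minutes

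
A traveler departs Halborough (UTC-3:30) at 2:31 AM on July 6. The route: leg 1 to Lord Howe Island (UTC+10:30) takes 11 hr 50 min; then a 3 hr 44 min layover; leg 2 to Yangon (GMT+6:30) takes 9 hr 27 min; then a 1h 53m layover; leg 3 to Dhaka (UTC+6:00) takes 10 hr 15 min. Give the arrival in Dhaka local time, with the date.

1:10 AM on July 8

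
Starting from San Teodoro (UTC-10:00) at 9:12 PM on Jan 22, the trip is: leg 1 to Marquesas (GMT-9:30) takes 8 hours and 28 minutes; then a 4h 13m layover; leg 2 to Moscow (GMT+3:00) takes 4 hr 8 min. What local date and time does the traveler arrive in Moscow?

Convert departure to UTC: 9:12 PM + 10:00 = 7:12 AM UTC on Jan 23.
Add 8 hours 28 minutes leg 1 → 3:40 PM UTC.
Add 4 hours and 13 minutes layover in Marquesas → 7:53 PM UTC.
Add 4 hours and 8 minutes leg 2 → 12:01 AM UTC (Jan 24).
Moscow is UTC+3:00, so local arrival = 12:01 AM + 3:00 = 3:01 AM on Jan 24.

3:01 AM on Jan 24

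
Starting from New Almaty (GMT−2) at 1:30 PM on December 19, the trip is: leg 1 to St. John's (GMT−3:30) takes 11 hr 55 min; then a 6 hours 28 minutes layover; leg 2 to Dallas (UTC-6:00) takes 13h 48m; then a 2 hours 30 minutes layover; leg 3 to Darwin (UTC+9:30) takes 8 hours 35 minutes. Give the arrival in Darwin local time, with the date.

Convert departure to UTC: 1:30 PM + 2:00 = 3:30 PM UTC on Dec 19.
Add 11 hours and 55 minutes leg 1 → 3:25 AM UTC (Dec 20).
Add 6 hours and 28 minutes layover in St. John's → 9:53 AM UTC.
Add 13 hours and 48 minutes leg 2 → 11:41 PM UTC.
Add 2 hours 30 minutes layover in Dallas → 2:11 AM UTC (Dec 21).
Add 8 hours and 35 minutes leg 3 → 10:46 AM UTC.
Darwin is UTC+9:30, so local arrival = 10:46 AM + 9:30 = 8:16 PM on Dec 21.

8:16 PM on December 21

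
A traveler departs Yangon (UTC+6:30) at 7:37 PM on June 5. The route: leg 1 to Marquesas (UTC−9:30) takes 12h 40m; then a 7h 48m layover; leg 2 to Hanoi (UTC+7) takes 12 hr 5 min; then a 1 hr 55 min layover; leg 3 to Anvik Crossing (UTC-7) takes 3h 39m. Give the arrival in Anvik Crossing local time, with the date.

8:14 PM on Jun 6

Convert departure to UTC: 7:37 PM − 6:30 = 1:07 PM UTC on Jun 5.
Add 12 hours 40 minutes leg 1 → 1:47 AM UTC (Jun 6).
Add 7 hours and 48 minutes layover in Marquesas → 9:35 AM UTC.
Add 12 hours 5 minutes leg 2 → 9:40 PM UTC.
Add 1 hour and 55 minutes layover in Hanoi → 11:35 PM UTC.
Add 3 hours and 39 minutes leg 3 → 3:14 AM UTC (Jun 7).
Anvik Crossing is UTC−7:00, so local arrival = 3:14 AM − 7:00 = 8:14 PM on Jun 6.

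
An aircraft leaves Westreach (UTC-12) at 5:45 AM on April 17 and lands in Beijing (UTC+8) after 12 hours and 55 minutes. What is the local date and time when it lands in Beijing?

Convert departure to UTC: 5:45 AM + 12:00 = 5:45 PM UTC on Apr 17.
Add 12 hours and 55 minutes travel time → 6:40 AM UTC (Apr 18).
Beijing is UTC+8:00, so local arrival = 6:40 AM + 8:00 = 2:40 PM on Apr 18.

2:40 PM on Apr 18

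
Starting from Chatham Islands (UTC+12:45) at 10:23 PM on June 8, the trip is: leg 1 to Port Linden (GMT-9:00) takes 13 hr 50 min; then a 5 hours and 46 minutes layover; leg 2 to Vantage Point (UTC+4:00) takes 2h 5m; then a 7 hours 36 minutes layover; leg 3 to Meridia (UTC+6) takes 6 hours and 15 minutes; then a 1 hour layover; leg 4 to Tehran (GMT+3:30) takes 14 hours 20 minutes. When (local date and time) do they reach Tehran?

4:00 PM on Jun 10

Convert departure to UTC: 10:23 PM − 12:45 = 9:38 AM UTC on Jun 8.
Add 13 hours and 50 minutes leg 1 → 11:28 PM UTC.
Add 5 hours and 46 minutes layover in Port Linden → 5:14 AM UTC (Jun 9).
Add 2 hours 5 minutes leg 2 → 7:19 AM UTC.
Add 7 hours 36 minutes layover in Vantage Point → 2:55 PM UTC.
Add 6 hours and 15 minutes leg 3 → 9:10 PM UTC.
Add 1 hour layover in Meridia → 10:10 PM UTC.
Add 14 hours and 20 minutes leg 4 → 12:30 PM UTC (Jun 10).
Tehran is UTC+3:30, so local arrival = 12:30 PM + 3:30 = 4:00 PM on Jun 10.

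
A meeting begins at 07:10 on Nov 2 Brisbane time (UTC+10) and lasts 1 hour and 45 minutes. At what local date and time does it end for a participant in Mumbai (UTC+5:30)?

04:25 on November 2

Convert start to UTC: 07:10 − 10:00 = 21:10 UTC on Nov 1.
Add 1 hour and 45 minutes duration → 22:55 UTC.
Mumbai is UTC+5:30, so local end time = 22:55 + 5:30 = 04:25 on Nov 2.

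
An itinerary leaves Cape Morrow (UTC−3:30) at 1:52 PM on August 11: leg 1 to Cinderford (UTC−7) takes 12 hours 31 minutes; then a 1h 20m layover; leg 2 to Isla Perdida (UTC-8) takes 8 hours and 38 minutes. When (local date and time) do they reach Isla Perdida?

7:51 AM on Aug 12

Convert departure to UTC: 1:52 PM + 3:30 = 5:22 PM UTC on Aug 11.
Add 12 hours 31 minutes leg 1 → 5:53 AM UTC (Aug 12).
Add 1 hour and 20 minutes layover in Cinderford → 7:13 AM UTC.
Add 8 hours 38 minutes leg 2 → 3:51 PM UTC.
Isla Perdida is UTC−8:00, so local arrival = 3:51 PM − 8:00 = 7:51 AM on Aug 12.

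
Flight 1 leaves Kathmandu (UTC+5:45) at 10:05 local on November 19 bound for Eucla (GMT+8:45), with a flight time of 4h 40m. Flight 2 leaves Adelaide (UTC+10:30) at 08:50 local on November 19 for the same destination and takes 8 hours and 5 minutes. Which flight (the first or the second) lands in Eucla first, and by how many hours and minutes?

the second, by 2 hours 35 minutes

Flight 1 in UTC: 10:05 − 5:45 = 04:20 on Nov 19.
+4 hours 40 minutes → arrive 09:00 UTC on Nov 19.
Flight 2 in UTC: 08:50 − 10:30 = 22:20 on Nov 18.
+8 hours 5 minutes → arrive 06:25 UTC on Nov 19.
Flight 2 lands earlier by 2 hours 35 minutes.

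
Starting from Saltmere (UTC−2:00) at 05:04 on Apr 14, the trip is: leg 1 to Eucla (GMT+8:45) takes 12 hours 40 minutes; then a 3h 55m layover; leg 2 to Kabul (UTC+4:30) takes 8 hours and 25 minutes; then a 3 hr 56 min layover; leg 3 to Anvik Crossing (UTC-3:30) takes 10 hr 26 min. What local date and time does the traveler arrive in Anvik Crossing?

Convert departure to UTC: 05:04 + 2:00 = 07:04 UTC on Apr 14.
Add 12 hours 40 minutes leg 1 → 19:44 UTC.
Add 3 hours 55 minutes layover in Eucla → 23:39 UTC.
Add 8 hours 25 minutes leg 2 → 08:04 UTC (Apr 15).
Add 3 hours and 56 minutes layover in Kabul → 12:00 UTC.
Add 10 hours 26 minutes leg 3 → 22:26 UTC.
Anvik Crossing is UTC−3:30, so local arrival = 22:26 − 3:30 = 18:56 on Apr 15.

18:56 on Apr 15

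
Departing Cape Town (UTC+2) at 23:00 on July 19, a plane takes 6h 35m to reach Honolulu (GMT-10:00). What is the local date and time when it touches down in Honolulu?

Honolulu is 12:00 behind Cape Town.
After 6 hours and 35 minutes it is 05:35 (Jul 20) in Cape Town.
Shift by the zone difference: 05:35 − 12:00 = 17:35 on Jul 19 in Honolulu.

17:35 on Jul 19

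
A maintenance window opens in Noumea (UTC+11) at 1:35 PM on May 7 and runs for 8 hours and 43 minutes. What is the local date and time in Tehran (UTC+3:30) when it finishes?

Convert start to UTC: 1:35 PM − 11:00 = 2:35 AM UTC on May 7.
Add 8 hours and 43 minutes duration → 11:18 AM UTC.
Tehran is UTC+3:30, so local end time = 11:18 AM + 3:30 = 2:48 PM on May 7.

2:48 PM on May 7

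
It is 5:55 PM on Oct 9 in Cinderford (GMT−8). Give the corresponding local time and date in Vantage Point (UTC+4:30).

6:25 AM on October 10

Vantage Point is 12:30 ahead of Cinderford.
Shift by the zone difference: 5:55 PM + 12:30 = 6:25 AM on Oct 10 in Vantage Point.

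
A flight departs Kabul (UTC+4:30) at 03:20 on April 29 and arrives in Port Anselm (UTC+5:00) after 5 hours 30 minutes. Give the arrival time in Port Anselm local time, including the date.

09:20 on April 29

Convert departure to UTC: 03:20 − 4:30 = 22:50 UTC on Apr 28.
Add 5 hours and 30 minutes travel time → 04:20 UTC (Apr 29).
Port Anselm is UTC+5:00, so local arrival = 04:20 + 5:00 = 09:20 on Apr 29.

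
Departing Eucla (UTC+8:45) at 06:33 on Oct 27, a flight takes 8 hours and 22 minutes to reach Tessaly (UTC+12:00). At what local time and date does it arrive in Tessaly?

18:10 on October 27

Tessaly is 3:15 ahead of Eucla.
After 8 hours and 22 minutes it is 14:55 in Eucla.
Shift by the zone difference: 14:55 + 3:15 = 18:10 on Oct 27 in Tessaly.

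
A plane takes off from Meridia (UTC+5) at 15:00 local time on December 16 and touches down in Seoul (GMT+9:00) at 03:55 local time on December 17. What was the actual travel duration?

8 hours 55 minutes

Departure in UTC: 15:00 − 5:00 = 10:00 on Dec 16.
Arrival in UTC: 03:55 − 9:00 = 18:55 on Dec 16.
Elapsed = 18:55 − 10:00 = 8 hours 55 minutes.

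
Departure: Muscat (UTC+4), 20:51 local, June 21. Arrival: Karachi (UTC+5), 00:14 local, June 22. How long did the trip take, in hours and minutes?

2 hours 23 minutes

Departure in UTC: 20:51 − 4:00 = 16:51 on Jun 21.
Arrival in UTC: 00:14 − 5:00 = 19:14 on Jun 21.
Elapsed = 19:14 − 16:51 = 2 hours 23 minutes.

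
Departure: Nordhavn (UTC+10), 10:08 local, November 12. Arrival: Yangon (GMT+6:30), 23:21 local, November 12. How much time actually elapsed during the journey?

16 hours 43 minutes

Departure in UTC: 10:08 − 10:00 = 00:08 on Nov 12.
Arrival in UTC: 23:21 − 6:30 = 16:51 on Nov 12.
Elapsed = 16:51 − 00:08 = 16 hours 43 minutes.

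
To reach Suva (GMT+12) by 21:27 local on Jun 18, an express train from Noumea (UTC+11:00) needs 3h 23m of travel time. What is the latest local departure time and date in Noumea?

Target arrival in UTC: 21:27 − 12:00 = 09:27 on Jun 18.
Subtract 3 hours 23 minutes → departure 06:04 UTC on Jun 18.
Noumea is UTC+11:00: 06:04 + 11:00 = 17:04 on Jun 18.

17:04 on June 18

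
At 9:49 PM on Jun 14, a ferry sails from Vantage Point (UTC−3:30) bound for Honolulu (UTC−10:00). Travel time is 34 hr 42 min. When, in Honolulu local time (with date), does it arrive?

2:01 AM on Jun 16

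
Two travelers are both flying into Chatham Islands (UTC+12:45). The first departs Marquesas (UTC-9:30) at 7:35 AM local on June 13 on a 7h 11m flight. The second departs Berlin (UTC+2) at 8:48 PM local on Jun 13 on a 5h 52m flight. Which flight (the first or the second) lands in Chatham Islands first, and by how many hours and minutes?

the first, by 24 minutes

Flight 1 in UTC: 7:35 AM + 9:30 = 5:05 PM on Jun 13.
+7 hours 11 minutes → arrive 12:16 AM UTC on Jun 14.
Flight 2 in UTC: 8:48 PM − 2:00 = 6:48 PM on Jun 13.
+5 hours and 52 minutes → arrive 12:40 AM UTC on Jun 14.
Flight 1 lands earlier by 24 minutes.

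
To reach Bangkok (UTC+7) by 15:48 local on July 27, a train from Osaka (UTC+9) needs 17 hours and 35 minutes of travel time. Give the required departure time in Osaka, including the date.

00:13 on July 27

Target arrival in UTC: 15:48 − 7:00 = 08:48 on Jul 27.
Subtract 17 hours 35 minutes → departure 15:13 UTC on Jul 26.
Osaka is UTC+9:00: 15:13 + 9:00 = 00:13 on Jul 27.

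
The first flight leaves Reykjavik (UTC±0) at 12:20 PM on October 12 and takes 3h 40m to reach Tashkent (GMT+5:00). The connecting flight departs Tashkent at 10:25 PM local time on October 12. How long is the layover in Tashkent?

Reykjavik is at UTC+0, so departure is already 12:20 PM UTC on Oct 12.
Add 3 hours 40 minutes flight time → 4:00 PM UTC.
Tashkent is UTC+5:00, so local arrival = 4:00 PM + 5:00 = 9:00 PM on Oct 12.
Layover = 10:25 PM − 9:00 PM = 1 hour 25 minutes.

1 hour 25 minutes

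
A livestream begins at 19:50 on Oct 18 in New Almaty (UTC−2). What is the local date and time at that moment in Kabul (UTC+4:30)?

In UTC: 19:50 + 2:00 = 21:50 on Oct 18.
Kabul is UTC+4:30: 21:50 + 4:30 = 02:20 on Oct 19.

02:20 on October 19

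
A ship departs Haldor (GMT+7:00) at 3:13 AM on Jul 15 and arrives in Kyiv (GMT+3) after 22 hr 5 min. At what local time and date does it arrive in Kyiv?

Convert departure to UTC: 3:13 AM − 7:00 = 8:13 PM UTC on Jul 14.
Add 22 hours 5 minutes travel time → 6:18 PM UTC (Jul 15).
Kyiv is UTC+3:00, so local arrival = 6:18 PM + 3:00 = 9:18 PM on Jul 15.

9:18 PM on July 15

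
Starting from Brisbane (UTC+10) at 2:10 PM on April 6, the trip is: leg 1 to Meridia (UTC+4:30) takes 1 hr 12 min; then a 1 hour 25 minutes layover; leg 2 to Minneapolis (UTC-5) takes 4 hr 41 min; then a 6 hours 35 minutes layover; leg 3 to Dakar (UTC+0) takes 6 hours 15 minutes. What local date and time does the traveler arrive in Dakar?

Convert departure to UTC: 2:10 PM − 10:00 = 4:10 AM UTC on Apr 6.
Add 1 hour 12 minutes leg 1 → 5:22 AM UTC.
Add 1 hour 25 minutes layover in Meridia → 6:47 AM UTC.
Add 4 hours 41 minutes leg 2 → 11:28 AM UTC.
Add 6 hours and 35 minutes layover in Minneapolis → 6:03 PM UTC.
Add 6 hours and 15 minutes leg 3 → 12:18 AM UTC (Apr 7).
Dakar is UTC+0, so local arrival is the same: 12:18 AM on Apr 7.

12:18 AM on Apr 7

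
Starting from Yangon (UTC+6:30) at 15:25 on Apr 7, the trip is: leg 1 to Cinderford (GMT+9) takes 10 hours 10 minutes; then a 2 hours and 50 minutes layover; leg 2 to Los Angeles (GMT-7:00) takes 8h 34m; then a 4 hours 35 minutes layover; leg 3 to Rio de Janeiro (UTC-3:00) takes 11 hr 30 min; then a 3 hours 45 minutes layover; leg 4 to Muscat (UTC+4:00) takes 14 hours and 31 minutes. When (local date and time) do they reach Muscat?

Convert departure to UTC: 15:25 − 6:30 = 08:55 UTC on Apr 7.
Add 10 hours and 10 minutes leg 1 → 19:05 UTC.
Add 2 hours and 50 minutes layover in Cinderford → 21:55 UTC.
Add 8 hours and 34 minutes leg 2 → 06:29 UTC (Apr 8).
Add 4 hours 35 minutes layover in Los Angeles → 11:04 UTC.
Add 11 hours and 30 minutes leg 3 → 22:34 UTC.
Add 3 hours and 45 minutes layover in Rio de Janeiro → 02:19 UTC (Apr 9).
Add 14 hours and 31 minutes leg 4 → 16:50 UTC.
Muscat is UTC+4:00, so local arrival = 16:50 + 4:00 = 20:50 on Apr 9.

20:50 on Apr 9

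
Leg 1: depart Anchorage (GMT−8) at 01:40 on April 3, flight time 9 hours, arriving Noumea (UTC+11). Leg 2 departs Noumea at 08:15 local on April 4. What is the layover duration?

Convert departure to UTC: 01:40 + 8:00 = 09:40 UTC on Apr 3.
Add 9 hours flight time → 18:40 UTC.
Noumea is UTC+11:00, so local arrival = 18:40 + 11:00 = 05:40 on Apr 4.
Layover = 08:15 − 05:40 = 2 hours 35 minutes.

2 hours 35 minutes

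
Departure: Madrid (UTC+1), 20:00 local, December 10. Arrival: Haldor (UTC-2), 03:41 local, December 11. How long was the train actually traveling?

Departure in UTC: 20:00 − 1:00 = 19:00 on Dec 10.
Arrival in UTC: 03:41 + 2:00 = 05:41 on Dec 11.
Elapsed = 05:41 − 19:00 (+1 day) = 10 hours 41 minutes.

10 hours 41 minutes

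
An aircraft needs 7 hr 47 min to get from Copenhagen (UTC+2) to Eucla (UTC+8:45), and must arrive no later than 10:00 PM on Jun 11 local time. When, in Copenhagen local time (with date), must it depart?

7:28 AM on Jun 11

Target arrival in UTC: 10:00 PM − 8:45 = 1:15 PM on Jun 11.
Subtract 7 hours 47 minutes → departure 5:28 AM UTC on Jun 11.
Copenhagen is UTC+2:00: 5:28 AM + 2:00 = 7:28 AM on Jun 11.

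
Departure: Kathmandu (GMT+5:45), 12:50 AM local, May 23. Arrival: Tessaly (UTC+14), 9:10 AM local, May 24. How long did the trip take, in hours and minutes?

Departure in UTC: 12:50 AM − 5:45 = 7:05 PM on May 22.
Arrival in UTC: 9:10 AM − 14:00 = 7:10 PM on May 23.
Elapsed = 7:10 PM − 7:05 PM (+1 day) = 24 hours 5 minutes.

24 hours 5 minutes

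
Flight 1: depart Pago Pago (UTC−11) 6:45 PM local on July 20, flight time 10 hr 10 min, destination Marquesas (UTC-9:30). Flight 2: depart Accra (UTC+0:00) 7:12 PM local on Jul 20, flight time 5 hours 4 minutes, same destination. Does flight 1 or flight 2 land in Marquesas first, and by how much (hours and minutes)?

the second, by 15 hours 39 minutes

Flight 1 in UTC: 6:45 PM + 11:00 = 5:45 AM on Jul 21.
+10 hours and 10 minutes → arrive 3:55 PM UTC on Jul 21.
Flight 2 departs at 7:12 PM UTC (Jul 20).
+5 hours and 4 minutes → arrive 12:16 AM UTC on Jul 21.
Flight 2 lands earlier by 15 hours 39 minutes.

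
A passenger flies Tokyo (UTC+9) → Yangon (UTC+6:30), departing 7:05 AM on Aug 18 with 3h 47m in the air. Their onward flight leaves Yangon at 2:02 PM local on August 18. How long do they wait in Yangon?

5 hours 40 minutes

Convert departure to UTC: 7:05 AM − 9:00 = 10:05 PM UTC on Aug 17.
Add 3 hours and 47 minutes flight time → 1:52 AM UTC (Aug 18).
Yangon is UTC+6:30, so local arrival = 1:52 AM + 6:30 = 8:22 AM on Aug 18.
Layover = 2:02 PM − 8:22 AM = 5 hours 40 minutes.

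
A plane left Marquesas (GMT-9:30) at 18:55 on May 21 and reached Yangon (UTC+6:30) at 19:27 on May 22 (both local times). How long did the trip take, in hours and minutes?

8 hours 32 minutes

Departure in UTC: 18:55 + 9:30 = 04:25 on May 22.
Arrival in UTC: 19:27 − 6:30 = 12:57 on May 22.
Elapsed = 12:57 − 04:25 = 8 hours 32 minutes.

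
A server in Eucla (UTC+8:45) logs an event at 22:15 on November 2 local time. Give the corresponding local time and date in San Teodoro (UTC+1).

14:30 on Nov 2

In UTC: 22:15 − 8:45 = 13:30 on Nov 2.
San Teodoro is UTC+1:00: 13:30 + 1:00 = 14:30 on Nov 2.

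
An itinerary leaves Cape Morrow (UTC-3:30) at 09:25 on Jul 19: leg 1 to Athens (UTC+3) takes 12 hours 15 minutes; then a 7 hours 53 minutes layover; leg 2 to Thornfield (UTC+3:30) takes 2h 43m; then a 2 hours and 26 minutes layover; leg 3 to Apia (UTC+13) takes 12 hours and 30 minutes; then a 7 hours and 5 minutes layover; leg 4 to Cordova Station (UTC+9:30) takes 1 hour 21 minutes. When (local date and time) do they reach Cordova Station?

Convert departure to UTC: 09:25 + 3:30 = 12:55 UTC on Jul 19.
Add 12 hours 15 minutes leg 1 → 01:10 UTC (Jul 20).
Add 7 hours and 53 minutes layover in Athens → 09:03 UTC.
Add 2 hours and 43 minutes leg 2 → 11:46 UTC.
Add 2 hours 26 minutes layover in Thornfield → 14:12 UTC.
Add 12 hours and 30 minutes leg 3 → 02:42 UTC (Jul 21).
Add 7 hours 5 minutes layover in Apia → 09:47 UTC.
Add 1 hour 21 minutes leg 4 → 11:08 UTC.
Cordova Station is UTC+9:30, so local arrival = 11:08 + 9:30 = 20:38 on Jul 21.

20:38 on July 21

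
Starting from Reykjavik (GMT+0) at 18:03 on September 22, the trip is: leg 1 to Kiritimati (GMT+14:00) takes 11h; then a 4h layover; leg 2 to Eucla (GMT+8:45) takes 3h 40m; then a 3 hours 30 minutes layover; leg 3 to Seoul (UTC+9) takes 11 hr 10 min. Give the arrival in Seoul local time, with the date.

12:23 on September 24

Reykjavik is at UTC+0, so departure is already 18:03 UTC on Sep 22.
Add 11 hours leg 1 → 05:03 UTC (Sep 23).
Add 4 hours layover in Kiritimati → 09:03 UTC.
Add 3 hours 40 minutes leg 2 → 12:43 UTC.
Add 3 hours 30 minutes layover in Eucla → 16:13 UTC.
Add 11 hours 10 minutes leg 3 → 03:23 UTC (Sep 24).
Seoul is UTC+9:00, so local arrival = 03:23 + 9:00 = 12:23 on Sep 24.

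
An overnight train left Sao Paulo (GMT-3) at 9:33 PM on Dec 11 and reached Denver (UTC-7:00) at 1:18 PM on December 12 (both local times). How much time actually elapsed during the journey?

19 hours 45 minutes

Denver is 4:00 behind Sao Paulo.
Clock-face elapsed time (ignoring zones) is 15 hours 45 minutes.
Actual elapsed = 15 hours 45 minutes + 4:00 = 19 hours 45 minutes.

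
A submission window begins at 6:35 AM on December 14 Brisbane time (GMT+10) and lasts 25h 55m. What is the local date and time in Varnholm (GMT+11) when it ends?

9:30 AM on December 15

Convert start to UTC: 6:35 AM − 10:00 = 8:35 PM UTC on Dec 13.
Add 25 hours and 55 minutes duration → 10:30 PM UTC (Dec 14).
Varnholm is UTC+11:00, so local end time = 10:30 PM + 11:00 = 9:30 AM on Dec 15.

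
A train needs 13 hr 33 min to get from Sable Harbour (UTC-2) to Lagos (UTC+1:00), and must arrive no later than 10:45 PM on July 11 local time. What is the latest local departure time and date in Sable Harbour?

Target arrival in UTC: 10:45 PM − 1:00 = 9:45 PM on Jul 11.
Subtract 13 hours 33 minutes → departure 8:12 AM UTC on Jul 11.
Sable Harbour is UTC−2:00: 8:12 AM − 2:00 = 6:12 AM on Jul 11.

6:12 AM on Jul 11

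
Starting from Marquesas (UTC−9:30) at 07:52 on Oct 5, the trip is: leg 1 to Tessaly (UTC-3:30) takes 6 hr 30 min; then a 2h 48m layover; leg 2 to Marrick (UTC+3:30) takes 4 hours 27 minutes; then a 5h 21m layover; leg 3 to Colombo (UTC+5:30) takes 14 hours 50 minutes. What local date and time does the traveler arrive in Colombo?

Convert departure to UTC: 07:52 + 9:30 = 17:22 UTC on Oct 5.
Add 6 hours 30 minutes leg 1 → 23:52 UTC.
Add 2 hours 48 minutes layover in Tessaly → 02:40 UTC (Oct 6).
Add 4 hours and 27 minutes leg 2 → 07:07 UTC.
Add 5 hours 21 minutes layover in Marrick → 12:28 UTC.
Add 14 hours and 50 minutes leg 3 → 03:18 UTC (Oct 7).
Colombo is UTC+5:30, so local arrival = 03:18 + 5:30 = 08:48 on Oct 7.

08:48 on Oct 7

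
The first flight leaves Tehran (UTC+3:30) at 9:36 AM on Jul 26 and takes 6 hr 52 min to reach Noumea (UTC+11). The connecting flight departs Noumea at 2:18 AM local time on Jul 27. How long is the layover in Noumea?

Convert departure to UTC: 9:36 AM − 3:30 = 6:06 AM UTC on Jul 26.
Add 6 hours 52 minutes flight time → 12:58 PM UTC.
Noumea is UTC+11:00, so local arrival = 12:58 PM + 11:00 = 11:58 PM on Jul 26.
Layover = 2:18 AM − 11:58 PM (+1 day) = 2 hours 20 minutes.

2 hours 20 minutes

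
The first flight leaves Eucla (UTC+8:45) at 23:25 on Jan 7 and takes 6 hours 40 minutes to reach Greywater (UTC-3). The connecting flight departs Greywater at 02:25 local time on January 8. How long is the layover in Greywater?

8 hours 5 minutes

Convert departure to UTC: 23:25 − 8:45 = 14:40 UTC on Jan 7.
Add 6 hours and 40 minutes flight time → 21:20 UTC.
Greywater is UTC−3:00, so local arrival = 21:20 − 3:00 = 18:20 on Jan 7.
Layover = 02:25 − 18:20 (+1 day) = 8 hours 5 minutes.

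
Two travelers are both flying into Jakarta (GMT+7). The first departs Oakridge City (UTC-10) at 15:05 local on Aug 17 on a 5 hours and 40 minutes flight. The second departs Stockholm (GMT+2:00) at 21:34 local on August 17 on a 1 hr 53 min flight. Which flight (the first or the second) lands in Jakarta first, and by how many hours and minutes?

Flight 1 in UTC: 15:05 + 10:00 = 01:05 on Aug 18.
+5 hours 40 minutes → arrive 06:45 UTC on Aug 18.
Flight 2 in UTC: 21:34 − 2:00 = 19:34 on Aug 17.
+1 hour and 53 minutes → arrive 21:27 UTC on Aug 17.
Flight 2 lands earlier by 9 hours 18 minutes.

the second, by 9 hours 18 minutes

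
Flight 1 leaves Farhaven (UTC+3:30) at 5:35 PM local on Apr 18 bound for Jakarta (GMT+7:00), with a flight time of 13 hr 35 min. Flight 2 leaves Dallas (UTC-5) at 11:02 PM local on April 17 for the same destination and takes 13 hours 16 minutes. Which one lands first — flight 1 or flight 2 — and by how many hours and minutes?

Flight 1 in UTC: 5:35 PM − 3:30 = 2:05 PM on Apr 18.
+13 hours and 35 minutes → arrive 3:40 AM UTC on Apr 19.
Flight 2 in UTC: 11:02 PM + 5:00 = 4:02 AM on Apr 18.
+13 hours 16 minutes → arrive 5:18 PM UTC on Apr 18.
Flight 2 lands earlier by 10 hours 22 minutes.

the second, by 10 hours 22 minutes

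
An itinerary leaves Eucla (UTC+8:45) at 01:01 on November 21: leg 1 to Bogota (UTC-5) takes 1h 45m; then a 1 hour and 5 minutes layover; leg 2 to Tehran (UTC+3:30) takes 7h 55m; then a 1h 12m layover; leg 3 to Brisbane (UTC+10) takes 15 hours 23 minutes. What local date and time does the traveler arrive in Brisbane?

Convert departure to UTC: 01:01 − 8:45 = 16:16 UTC on Nov 20.
Add 1 hour and 45 minutes leg 1 → 18:01 UTC.
Add 1 hour 5 minutes layover in Bogota → 19:06 UTC.
Add 7 hours 55 minutes leg 2 → 03:01 UTC (Nov 21).
Add 1 hour and 12 minutes layover in Tehran → 04:13 UTC.
Add 15 hours and 23 minutes leg 3 → 19:36 UTC.
Brisbane is UTC+10:00, so local arrival = 19:36 + 10:00 = 05:36 on Nov 22.

05:36 on Nov 22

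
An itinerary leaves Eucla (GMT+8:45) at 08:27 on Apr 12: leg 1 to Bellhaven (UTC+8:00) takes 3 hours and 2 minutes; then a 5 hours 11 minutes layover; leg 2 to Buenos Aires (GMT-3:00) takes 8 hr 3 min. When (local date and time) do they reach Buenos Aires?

Convert departure to UTC: 08:27 − 8:45 = 23:42 UTC on Apr 11.
Add 3 hours and 2 minutes leg 1 → 02:44 UTC (Apr 12).
Add 5 hours and 11 minutes layover in Bellhaven → 07:55 UTC.
Add 8 hours and 3 minutes leg 2 → 15:58 UTC.
Buenos Aires is UTC−3:00, so local arrival = 15:58 − 3:00 = 12:58 on Apr 12.

12:58 on April 12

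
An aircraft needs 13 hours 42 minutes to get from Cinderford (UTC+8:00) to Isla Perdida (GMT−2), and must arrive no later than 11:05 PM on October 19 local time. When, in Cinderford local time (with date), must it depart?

7:23 PM on October 19

Target arrival in UTC: 11:05 PM + 2:00 = 1:05 AM on Oct 20.
Subtract 13 hours 42 minutes → departure 11:23 AM UTC on Oct 19.
Cinderford is UTC+8:00: 11:23 AM + 8:00 = 7:23 PM on Oct 19.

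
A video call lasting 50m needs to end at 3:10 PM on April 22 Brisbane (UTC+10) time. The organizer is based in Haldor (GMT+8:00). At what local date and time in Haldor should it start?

12:20 PM on Apr 22

Target end time in UTC: 3:10 PM − 10:00 = 5:10 AM on Apr 22.
Subtract 50 minutes → start 4:20 AM UTC on Apr 22.
Haldor is UTC+8:00: 4:20 AM + 8:00 = 12:20 PM on Apr 22.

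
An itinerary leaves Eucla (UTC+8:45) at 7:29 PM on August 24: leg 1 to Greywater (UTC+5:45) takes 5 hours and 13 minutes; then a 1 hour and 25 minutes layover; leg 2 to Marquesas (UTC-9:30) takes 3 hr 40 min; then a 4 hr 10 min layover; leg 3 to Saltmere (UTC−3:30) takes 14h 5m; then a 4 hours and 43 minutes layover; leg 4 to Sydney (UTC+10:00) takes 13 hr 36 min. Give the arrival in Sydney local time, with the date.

7:36 PM on August 26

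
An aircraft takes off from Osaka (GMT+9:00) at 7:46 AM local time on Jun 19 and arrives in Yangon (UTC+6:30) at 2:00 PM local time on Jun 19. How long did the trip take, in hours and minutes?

8 hours 44 minutes

Departure in UTC: 7:46 AM − 9:00 = 10:46 PM on Jun 18.
Arrival in UTC: 2:00 PM − 6:30 = 7:30 AM on Jun 19.
Elapsed = 7:30 AM − 10:46 PM (+1 day) = 8 hours 44 minutes.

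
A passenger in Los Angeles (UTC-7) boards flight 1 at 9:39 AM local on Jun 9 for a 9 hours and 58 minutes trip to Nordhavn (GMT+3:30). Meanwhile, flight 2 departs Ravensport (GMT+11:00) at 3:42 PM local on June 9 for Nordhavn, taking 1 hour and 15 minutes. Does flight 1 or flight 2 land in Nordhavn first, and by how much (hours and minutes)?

the second, by 20 hours 40 minutes

Flight 1 in UTC: 9:39 AM + 7:00 = 4:39 PM on Jun 9.
+9 hours and 58 minutes → arrive 2:37 AM UTC on Jun 10.
Flight 2 in UTC: 3:42 PM − 11:00 = 4:42 AM on Jun 9.
+1 hour and 15 minutes → arrive 5:57 AM UTC on Jun 9.
Flight 2 lands earlier by 20 hours 40 minutes.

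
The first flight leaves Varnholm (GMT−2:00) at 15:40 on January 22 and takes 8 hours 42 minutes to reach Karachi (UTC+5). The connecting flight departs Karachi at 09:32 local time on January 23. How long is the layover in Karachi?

Convert departure to UTC: 15:40 + 2:00 = 17:40 UTC on Jan 22.
Add 8 hours and 42 minutes flight time → 02:22 UTC (Jan 23).
Karachi is UTC+5:00, so local arrival = 02:22 + 5:00 = 07:22 on Jan 23.
Layover = 09:32 − 07:22 = 2 hours 10 minutes.

2 hours 10 minutes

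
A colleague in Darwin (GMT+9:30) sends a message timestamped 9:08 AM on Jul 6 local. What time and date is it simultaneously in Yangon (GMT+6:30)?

6:08 AM on Jul 6

In UTC: 9:08 AM − 9:30 = 11:38 PM on Jul 5.
Yangon is UTC+6:30: 11:38 PM + 6:30 = 6:08 AM on Jul 6.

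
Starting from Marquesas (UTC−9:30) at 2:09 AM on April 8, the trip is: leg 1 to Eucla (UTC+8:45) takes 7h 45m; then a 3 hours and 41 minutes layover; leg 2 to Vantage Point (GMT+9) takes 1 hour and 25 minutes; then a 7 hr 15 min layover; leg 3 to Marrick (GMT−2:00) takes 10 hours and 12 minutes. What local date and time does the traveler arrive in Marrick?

Convert departure to UTC: 2:09 AM + 9:30 = 11:39 AM UTC on Apr 8.
Add 7 hours and 45 minutes leg 1 → 7:24 PM UTC.
Add 3 hours 41 minutes layover in Eucla → 11:05 PM UTC.
Add 1 hour and 25 minutes leg 2 → 12:30 AM UTC (Apr 9).
Add 7 hours 15 minutes layover in Vantage Point → 7:45 AM UTC.
Add 10 hours 12 minutes leg 3 → 5:57 PM UTC.
Marrick is UTC−2:00, so local arrival = 5:57 PM − 2:00 = 3:57 PM on Apr 9.

3:57 PM on April 9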